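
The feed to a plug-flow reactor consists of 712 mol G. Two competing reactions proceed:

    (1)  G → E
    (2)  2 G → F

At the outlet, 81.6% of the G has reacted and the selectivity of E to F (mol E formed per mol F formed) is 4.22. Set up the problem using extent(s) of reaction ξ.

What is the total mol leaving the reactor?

Conversion of G: G consumed = 0.816 × 712 = 581 mol = 1ξ₁ + 2ξ₂.
Selectivity: 1ξ₁ / (1ξ₂) = 4.22 → ξ₁ = 4.22 ξ₂.
Substitute: (1·4.22 + 2) ξ₂ = 581 → ξ₂ = 93.41 mol, ξ₁ = 394.2 mol.
Outlet amounts (n = n₀ + Σ ν·ξ):
  G: 712 − 1(394.2) − 2(93.41) = 131
  E: 0 + 1(394.2) = 394.2
  F: 0 + 1(93.41) = 93.41
Total out = 131 + 394.2 + 93.41 = 618.6 mol.

619 mol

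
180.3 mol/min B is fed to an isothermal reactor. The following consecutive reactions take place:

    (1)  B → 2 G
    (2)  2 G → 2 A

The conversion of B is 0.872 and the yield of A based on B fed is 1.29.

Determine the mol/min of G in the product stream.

81.9 mol/min

Conversion of B: B consumed = 1ξ₁ = 0.872 × 180.3 → ξ₁ = 157.2 mol/min.
Yield of A: 2ξ₂ / 180.3 = 1.29 → ξ₂ = 116.3 mol/min.
Outlet amounts (n = n₀ + Σ ν·ξ):
  B: 180.3 − 1(157.2) = 23.08
  G: 0 + 2(157.2) − 2(116.3) = 81.86
  A: 0 + 2(116.3) = 232.6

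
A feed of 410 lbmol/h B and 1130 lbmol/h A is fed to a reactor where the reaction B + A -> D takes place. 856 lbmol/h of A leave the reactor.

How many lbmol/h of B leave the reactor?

For A: n = n₀ − 1ξ → 856 = 1130 − 1ξ, giving ξ = 274 lbmol/h.
Outlet amounts (n = n₀ + ν ξ):
  B: 410 − 1(274) = 136
  A: 1130 − 1(274) = 856
  D: 0 + 1(274) = 274

136 lbmol/h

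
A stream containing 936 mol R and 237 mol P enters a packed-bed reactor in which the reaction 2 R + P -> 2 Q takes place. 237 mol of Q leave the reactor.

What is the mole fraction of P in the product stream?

For Q: n = n₀ + 2ξ → 237 = 0 + 2ξ, giving ξ = 118.5 mol.
Outlet amounts (n = n₀ + ν ξ):
  R: 936 − 2(118.5) = 699
  P: 237 − 1(118.5) = 118.5
  Q: 0 + 2(118.5) = 237
Total out = 1054 mol; y_P = 118.5 / 1054 = 0.1124.

0.112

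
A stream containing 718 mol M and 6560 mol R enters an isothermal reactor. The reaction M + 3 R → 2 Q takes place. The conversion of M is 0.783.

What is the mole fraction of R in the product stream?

0.792

M reacted = 0.783 × 718 = 562.2 mol; ν_M = −1, so ξ = 562.2/1 = 562.2 mol.
Outlet amounts (n = n₀ + ν ξ):
  M: 718 − 1(562.2) = 155.8
  R: 6560 − 3(562.2) = 4873
  Q: 0 + 2(562.2) = 1124
Total out = 6154 mol; y_R = 4873 / 6154 = 0.792.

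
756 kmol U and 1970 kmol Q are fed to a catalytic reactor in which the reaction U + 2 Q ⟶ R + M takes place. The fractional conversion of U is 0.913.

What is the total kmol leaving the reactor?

U reacted = 0.913 × 756 = 690.2 kmol; ν_U = −1, so ξ = 690.2/1 = 690.2 kmol.
Outlet amounts (n = n₀ + ν ξ):
  U: 756 − 1(690.2) = 65.77
  Q: 1970 − 2(690.2) = 589.5
  R: 0 + 1(690.2) = 690.2
  M: 0 + 1(690.2) = 690.2
Total out = 65.77 + 589.5 + 690.2 + 690.2 = 2036 kmol.

2040 kmol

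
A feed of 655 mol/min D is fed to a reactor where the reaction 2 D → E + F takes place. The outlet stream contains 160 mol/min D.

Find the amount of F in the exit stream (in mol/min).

For D: n = n₀ − 2ξ → 160 = 655 − 2ξ, giving ξ = 247.5 mol/min.
Outlet amounts (n = n₀ + ν ξ):
  D: 655 − 2(247.5) = 160
  E: 0 + 1(247.5) = 247.5
  F: 0 + 1(247.5) = 247.5

248 mol/min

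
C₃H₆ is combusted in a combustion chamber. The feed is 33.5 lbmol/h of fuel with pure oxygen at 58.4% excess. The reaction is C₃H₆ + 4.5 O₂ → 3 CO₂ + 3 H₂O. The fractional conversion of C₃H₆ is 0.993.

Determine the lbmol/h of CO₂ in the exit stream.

Stoichiometric O₂ = 4.5 × 33.5 = 150.8 lbmol/h; O₂ fed = 150.8 × 1.584 = 238.8 lbmol/h.
Fuel reacted = 0.993 × 33.5 → ξ = 33.27 lbmol/h.
Outlet (n = n₀ + ν ξ):
  C₃H₆: 33.5 − 1(33.27) = 0.2345
  O₂: 238.8 − 4.5(33.27) = 89.09
  CO₂: 0 + 3(33.27) = 99.8
  H₂O: 0 + 3(33.27) = 99.8

99.8 lbmol/h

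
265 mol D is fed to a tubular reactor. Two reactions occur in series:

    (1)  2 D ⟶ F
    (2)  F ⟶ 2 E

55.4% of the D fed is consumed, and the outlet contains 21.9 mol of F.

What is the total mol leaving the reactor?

Conversion of D: D consumed = 2ξ₁ = 0.554 × 265 → ξ₁ = 73.41 mol.
F balance: n_F = 0 + 1ξ₁ − 1ξ₂ = 21.9 → ξ₂ = (1·73.41 − 21.9)/1 = 51.51 mol.
Outlet amounts (n = n₀ + Σ ν·ξ):
  D: 265 − 2(73.41) = 118.2
  F: 0 + 1(73.41) − 1(51.51) = 21.9
  E: 0 + 2(51.51) = 103
Total out = 118.2 + 21.9 + 103 = 243.1 mol.

243 mol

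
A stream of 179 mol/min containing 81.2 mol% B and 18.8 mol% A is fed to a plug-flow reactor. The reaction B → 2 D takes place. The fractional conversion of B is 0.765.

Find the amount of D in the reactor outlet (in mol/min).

B reacted = 0.765 × 145.3 = 111.2 mol/min; ν_B = −1, so ξ = 111.2/1 = 111.2 mol/min.
Outlet amounts (n = n₀ + ν ξ):
  B: 145.3 − 1(111.2) = 34.16
  D: 0 + 2(111.2) = 222.4
  A: 33.65 (inert)

222 mol/min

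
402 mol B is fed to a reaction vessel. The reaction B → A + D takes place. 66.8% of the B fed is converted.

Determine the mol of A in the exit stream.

B reacted = 0.668 × 402 = 268.5 mol; ν_B = −1, so ξ = 268.5/1 = 268.5 mol.
Outlet amounts (n = n₀ + ν ξ):
  B: 402 − 1(268.5) = 133.5
  A: 0 + 1(268.5) = 268.5
  D: 0 + 1(268.5) = 268.5

269 mol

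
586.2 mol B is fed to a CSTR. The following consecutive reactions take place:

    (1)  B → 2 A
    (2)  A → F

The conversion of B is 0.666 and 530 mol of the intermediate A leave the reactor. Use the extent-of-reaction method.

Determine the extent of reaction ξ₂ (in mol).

ξ₂ = 251 mol

Conversion of B: B consumed = 1ξ₁ = 0.666 × 586.2 → ξ₁ = 390.4 mol.
A balance: n_A = 0 + 2ξ₁ − 1ξ₂ = 530 → ξ₂ = (2·390.4 − 530)/1 = 250.8 mol.
Outlet amounts (n = n₀ + Σ ν·ξ):
  B: 586.2 − 1(390.4) = 195.8
  A: 0 + 2(390.4) − 1(250.8) = 530
  F: 0 + 1(250.8) = 250.8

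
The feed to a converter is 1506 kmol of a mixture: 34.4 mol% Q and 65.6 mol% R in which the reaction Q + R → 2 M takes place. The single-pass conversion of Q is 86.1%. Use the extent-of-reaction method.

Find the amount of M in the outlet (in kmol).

Q reacted = 0.861 × 518.1 = 446.1 kmol; ν_Q = −1, so ξ = 446.1/1 = 446.1 kmol.
Outlet amounts (n = n₀ + ν ξ):
  Q: 518.1 − 1(446.1) = 72.01
  R: 987.9 − 1(446.1) = 541.9
  M: 0 + 2(446.1) = 892.1

892 kmol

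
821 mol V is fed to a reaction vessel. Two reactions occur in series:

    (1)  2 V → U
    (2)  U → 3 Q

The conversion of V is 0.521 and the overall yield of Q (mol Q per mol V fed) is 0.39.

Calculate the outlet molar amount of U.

107 mol

Conversion of V: V consumed = 2ξ₁ = 0.521 × 821 → ξ₁ = 213.9 mol.
Yield of Q: 3ξ₂ / 821 = 0.39 → ξ₂ = 106.7 mol.
Outlet amounts (n = n₀ + Σ ν·ξ):
  V: 821 − 2(213.9) = 393.3
  U: 0 + 1(213.9) − 1(106.7) = 107.1
  Q: 0 + 3(106.7) = 320.2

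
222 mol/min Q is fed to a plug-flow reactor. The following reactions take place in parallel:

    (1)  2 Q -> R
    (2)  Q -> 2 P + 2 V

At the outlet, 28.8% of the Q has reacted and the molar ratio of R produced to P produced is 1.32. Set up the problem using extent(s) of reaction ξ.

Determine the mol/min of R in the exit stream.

26.9 mol/min

Conversion of Q: Q consumed = 0.288 × 222 = 63.94 mol/min = 2ξ₁ + 1ξ₂.
Selectivity: 1ξ₁ / (2ξ₂) = 1.32 → ξ₁ = 2.64 ξ₂.
Substitute: (2·2.64 + 1) ξ₂ = 63.94 → ξ₂ = 10.18 mol/min, ξ₁ = 26.88 mol/min.
Outlet amounts (n = n₀ + Σ ν·ξ):
  Q: 222 − 2(26.88) − 1(10.18) = 158.1
  R: 0 + 1(26.88) = 26.88
  P: 0 + 2(10.18) = 20.36
  V: 0 + 2(10.18) = 20.36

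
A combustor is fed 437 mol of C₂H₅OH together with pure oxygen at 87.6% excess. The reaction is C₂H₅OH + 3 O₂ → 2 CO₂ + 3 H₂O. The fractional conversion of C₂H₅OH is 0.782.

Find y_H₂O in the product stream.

Stoichiometric O₂ = 3 × 437 = 1311 mol; O₂ fed = 1311 × 1.876 = 2459 mol.
Fuel reacted = 0.782 × 437 → ξ = 341.7 mol.
Outlet (n = n₀ + ν ξ):
  C₂H₅OH: 437 − 1(341.7) = 95.27
  O₂: 2459 − 3(341.7) = 1434
  CO₂: 0 + 2(341.7) = 683.5
  H₂O: 0 + 3(341.7) = 1025
Total out = 3238 mol; y_H₂O = 1025 / 3238 = 0.3166.

0.317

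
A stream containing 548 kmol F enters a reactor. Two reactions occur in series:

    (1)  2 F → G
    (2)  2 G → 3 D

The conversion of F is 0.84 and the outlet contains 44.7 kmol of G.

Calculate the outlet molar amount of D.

Conversion of F: F consumed = 2ξ₁ = 0.84 × 548 → ξ₁ = 230.2 kmol.
G balance: n_G = 0 + 1ξ₁ − 2ξ₂ = 44.7 → ξ₂ = (1·230.2 − 44.7)/2 = 92.73 kmol.
Outlet amounts (n = n₀ + Σ ν·ξ):
  F: 548 − 2(230.2) = 87.68
  G: 0 + 1(230.2) − 2(92.73) = 44.7
  D: 0 + 3(92.73) = 278.2

278 kmol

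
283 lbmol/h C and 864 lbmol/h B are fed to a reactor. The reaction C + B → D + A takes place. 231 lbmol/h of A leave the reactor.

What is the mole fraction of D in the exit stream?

0.201

For A: n = n₀ + 1ξ → 231 = 0 + 1ξ, giving ξ = 231 lbmol/h.
Outlet amounts (n = n₀ + ν ξ):
  C: 283 − 1(231) = 52
  B: 864 − 1(231) = 633
  D: 0 + 1(231) = 231
  A: 0 + 1(231) = 231
Total out = 1147 lbmol/h; y_D = 231 / 1147 = 0.2014.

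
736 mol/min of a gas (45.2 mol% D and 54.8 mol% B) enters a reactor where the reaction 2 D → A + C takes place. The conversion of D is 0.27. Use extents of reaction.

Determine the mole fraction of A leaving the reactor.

D reacted = 0.27 × 332.7 = 89.82 mol/min; ν_D = −2, so ξ = 89.82/2 = 44.91 mol/min.
Outlet amounts (n = n₀ + ν ξ):
  D: 332.7 − 2(44.91) = 242.9
  A: 0 + 1(44.91) = 44.91
  C: 0 + 1(44.91) = 44.91
  B: 403.3 (inert)
Total out = 736 mol/min; y_A = 44.91 / 736 = 0.06102.

0.061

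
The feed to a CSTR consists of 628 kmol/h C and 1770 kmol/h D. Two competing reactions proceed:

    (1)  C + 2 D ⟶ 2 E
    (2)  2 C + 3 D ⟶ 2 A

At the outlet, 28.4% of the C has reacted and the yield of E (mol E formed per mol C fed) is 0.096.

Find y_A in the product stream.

Yield of E: 2ξ₁ / 628 = 0.096 → ξ₁ = 30.14 kmol/h.
Conversion of C: 1ξ₁ + 2ξ₂ = 0.284 × 628 = 178.4 → ξ₂ = 74.1 kmol/h.
Outlet amounts (n = n₀ + Σ ν·ξ):
  C: 628 − 1(30.14) − 2(74.1) = 449.6
  D: 1770 − 2(30.14) − 3(74.1) = 1487
  E: 0 + 2(30.14) = 60.29
  A: 0 + 2(74.1) = 148.2
Total out = 2146 kmol/h; y_A = 148.2 / 2146 = 0.06908.

0.0691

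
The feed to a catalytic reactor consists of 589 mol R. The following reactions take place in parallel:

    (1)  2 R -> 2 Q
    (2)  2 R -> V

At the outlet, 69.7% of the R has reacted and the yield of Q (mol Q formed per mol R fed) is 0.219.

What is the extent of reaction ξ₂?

Yield of Q: 2ξ₁ / 589 = 0.219 → ξ₁ = 64.5 mol.
Conversion of R: 2ξ₁ + 2ξ₂ = 0.697 × 589 = 410.5 → ξ₂ = 140.8 mol.
Outlet amounts (n = n₀ + Σ ν·ξ):
  R: 589 − 2(64.5) − 2(140.8) = 178.5
  Q: 0 + 2(64.5) = 129
  V: 0 + 1(140.8) = 140.8

ξ₂ = 141 mol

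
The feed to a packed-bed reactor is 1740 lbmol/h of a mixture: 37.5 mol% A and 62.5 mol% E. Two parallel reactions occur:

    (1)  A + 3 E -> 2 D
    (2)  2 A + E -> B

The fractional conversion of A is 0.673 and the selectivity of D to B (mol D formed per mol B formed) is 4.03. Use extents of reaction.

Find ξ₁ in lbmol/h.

ξ₁ = 220 lbmol/h

Conversion of A: A consumed = 0.673 × 652.5 = 439.1 lbmol/h = 1ξ₁ + 2ξ₂.
Selectivity: 2ξ₁ / (1ξ₂) = 4.03 → ξ₁ = 2.015 ξ₂.
Substitute: (1·2.015 + 2) ξ₂ = 439.1 → ξ₂ = 109.4 lbmol/h, ξ₁ = 220.4 lbmol/h.
Outlet amounts (n = n₀ + Σ ν·ξ):
  A: 652.5 − 1(220.4) − 2(109.4) = 213.4
  E: 1088 − 3(220.4) − 1(109.4) = 317
  D: 0 + 2(220.4) = 440.8
  B: 0 + 1(109.4) = 109.4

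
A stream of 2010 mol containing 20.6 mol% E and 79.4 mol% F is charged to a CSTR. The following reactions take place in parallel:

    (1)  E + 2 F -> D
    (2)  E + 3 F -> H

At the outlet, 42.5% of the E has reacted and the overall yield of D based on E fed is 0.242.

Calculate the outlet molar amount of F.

1170 mol

Yield of D: 1ξ₁ / 414.1 = 0.242 → ξ₁ = 100.2 mol.
Conversion of E: 1ξ₁ + 1ξ₂ = 0.425 × 414.1 = 176 → ξ₂ = 75.77 mol.
Outlet amounts (n = n₀ + Σ ν·ξ):
  E: 414.1 − 1(100.2) − 1(75.77) = 238.1
  F: 1596 − 2(100.2) − 3(75.77) = 1168
  D: 0 + 1(100.2) = 100.2
  H: 0 + 1(75.77) = 75.77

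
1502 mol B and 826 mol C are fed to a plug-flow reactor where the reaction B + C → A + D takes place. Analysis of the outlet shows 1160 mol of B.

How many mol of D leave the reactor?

342 mol

For B: n = n₀ − 1ξ → 1160 = 1502 − 1ξ, giving ξ = 342 mol.
Outlet amounts (n = n₀ + ν ξ):
  B: 1502 − 1(342) = 1160
  C: 826 − 1(342) = 484
  A: 0 + 1(342) = 342
  D: 0 + 1(342) = 342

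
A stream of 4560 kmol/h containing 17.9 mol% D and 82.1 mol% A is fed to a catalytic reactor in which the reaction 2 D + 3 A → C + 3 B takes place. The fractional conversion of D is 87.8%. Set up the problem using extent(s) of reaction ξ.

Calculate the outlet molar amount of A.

2670 kmol/h

D reacted = 0.878 × 816.2 = 716.7 kmol/h; ν_D = −2, so ξ = 716.7/2 = 358.3 kmol/h.
Outlet amounts (n = n₀ + ν ξ):
  D: 816.2 − 2(358.3) = 99.58
  A: 3744 − 3(358.3) = 2669
  C: 0 + 1(358.3) = 358.3
  B: 0 + 3(358.3) = 1075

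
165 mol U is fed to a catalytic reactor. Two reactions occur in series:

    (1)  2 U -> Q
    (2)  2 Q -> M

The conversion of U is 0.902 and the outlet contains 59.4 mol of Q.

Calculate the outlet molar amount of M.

Conversion of U: U consumed = 2ξ₁ = 0.902 × 165 → ξ₁ = 74.42 mol.
Q balance: n_Q = 0 + 1ξ₁ − 2ξ₂ = 59.4 → ξ₂ = (1·74.42 − 59.4)/2 = 7.508 mol.
Outlet amounts (n = n₀ + Σ ν·ξ):
  U: 165 − 2(74.42) = 16.17
  Q: 0 + 1(74.42) − 2(7.508) = 59.4
  M: 0 + 1(7.508) = 7.508

7.51 mol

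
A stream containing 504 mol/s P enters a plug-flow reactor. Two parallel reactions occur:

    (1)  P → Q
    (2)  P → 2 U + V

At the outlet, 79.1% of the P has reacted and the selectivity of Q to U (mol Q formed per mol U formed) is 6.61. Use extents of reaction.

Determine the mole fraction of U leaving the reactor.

Conversion of P: P consumed = 0.791 × 504 = 398.7 mol/s = 1ξ₁ + 1ξ₂.
Selectivity: 1ξ₁ / (2ξ₂) = 6.61 → ξ₁ = 13.22 ξ₂.
Substitute: (1·13.22 + 1) ξ₂ = 398.7 → ξ₂ = 28.04 mol/s, ξ₁ = 370.6 mol/s.
Outlet amounts (n = n₀ + Σ ν·ξ):
  P: 504 − 1(370.6) − 1(28.04) = 105.3
  Q: 0 + 1(370.6) = 370.6
  U: 0 + 2(28.04) = 56.07
  V: 0 + 1(28.04) = 28.04
Total out = 560.1 mol/s; y_U = 56.07 / 560.1 = 0.1001.

0.1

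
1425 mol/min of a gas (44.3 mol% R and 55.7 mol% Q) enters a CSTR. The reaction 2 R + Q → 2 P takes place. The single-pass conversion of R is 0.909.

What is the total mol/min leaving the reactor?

R reacted = 0.909 × 631.3 = 573.8 mol/min; ν_R = −2, so ξ = 573.8/2 = 286.9 mol/min.
Outlet amounts (n = n₀ + ν ξ):
  R: 631.3 − 2(286.9) = 57.45
  Q: 793.7 − 1(286.9) = 506.8
  P: 0 + 2(286.9) = 573.8
Total out = 57.45 + 506.8 + 573.8 = 1138 mol/min.

1140 mol/min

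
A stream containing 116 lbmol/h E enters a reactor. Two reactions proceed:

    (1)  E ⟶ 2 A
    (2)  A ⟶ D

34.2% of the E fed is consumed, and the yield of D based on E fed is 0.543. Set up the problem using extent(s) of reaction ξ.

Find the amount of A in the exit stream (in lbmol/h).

Conversion of E: E consumed = 1ξ₁ = 0.342 × 116 → ξ₁ = 39.67 lbmol/h.
Yield of D: 1ξ₂ / 116 = 0.543 → ξ₂ = 62.99 lbmol/h.
Outlet amounts (n = n₀ + Σ ν·ξ):
  E: 116 − 1(39.67) = 76.33
  A: 0 + 2(39.67) − 1(62.99) = 16.36
  D: 0 + 1(62.99) = 62.99

16.4 lbmol/h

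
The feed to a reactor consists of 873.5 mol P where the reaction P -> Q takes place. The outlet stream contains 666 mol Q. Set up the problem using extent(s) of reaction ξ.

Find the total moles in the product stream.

For Q: n = n₀ + 1ξ → 666 = 0 + 1ξ, giving ξ = 666 mol.
Outlet amounts (n = n₀ + ν ξ):
  P: 873.5 − 1(666) = 207.5
  Q: 0 + 1(666) = 666
Total out = 207.5 + 666 = 873.5 mol.

874 mol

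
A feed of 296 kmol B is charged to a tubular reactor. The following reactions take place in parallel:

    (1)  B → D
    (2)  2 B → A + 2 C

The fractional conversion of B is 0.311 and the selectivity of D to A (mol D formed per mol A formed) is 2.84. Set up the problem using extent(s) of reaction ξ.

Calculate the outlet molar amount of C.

Conversion of B: B consumed = 0.311 × 296 = 92.06 kmol = 1ξ₁ + 2ξ₂.
Selectivity: 1ξ₁ / (1ξ₂) = 2.84 → ξ₁ = 2.84 ξ₂.
Substitute: (1·2.84 + 2) ξ₂ = 92.06 → ξ₂ = 19.02 kmol, ξ₁ = 54.02 kmol.
Outlet amounts (n = n₀ + Σ ν·ξ):
  B: 296 − 1(54.02) − 2(19.02) = 203.9
  D: 0 + 1(54.02) = 54.02
  A: 0 + 1(19.02) = 19.02
  C: 0 + 2(19.02) = 38.04

38 kmol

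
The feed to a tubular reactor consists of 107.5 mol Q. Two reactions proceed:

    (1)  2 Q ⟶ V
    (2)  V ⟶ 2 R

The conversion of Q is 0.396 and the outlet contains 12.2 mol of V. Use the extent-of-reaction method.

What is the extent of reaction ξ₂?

Conversion of Q: Q consumed = 2ξ₁ = 0.396 × 107.5 → ξ₁ = 21.29 mol.
V balance: n_V = 0 + 1ξ₁ − 1ξ₂ = 12.2 → ξ₂ = (1·21.29 − 12.2)/1 = 9.085 mol.
Outlet amounts (n = n₀ + Σ ν·ξ):
  Q: 107.5 − 2(21.29) = 64.93
  V: 0 + 1(21.29) − 1(9.085) = 12.2
  R: 0 + 2(9.085) = 18.17

ξ₂ = 9.09 mol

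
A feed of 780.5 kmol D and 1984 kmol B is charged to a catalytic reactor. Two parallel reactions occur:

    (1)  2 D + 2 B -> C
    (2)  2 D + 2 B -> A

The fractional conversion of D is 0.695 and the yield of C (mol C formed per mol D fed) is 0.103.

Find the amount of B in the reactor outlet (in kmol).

Yield of C: 1ξ₁ / 780.5 = 0.103 → ξ₁ = 80.39 kmol.
Conversion of D: 2ξ₁ + 2ξ₂ = 0.695 × 780.5 = 542.4 → ξ₂ = 190.8 kmol.
Outlet amounts (n = n₀ + Σ ν·ξ):
  D: 780.5 − 2(80.39) − 2(190.8) = 238.1
  B: 1984 − 2(80.39) − 2(190.8) = 1442
  C: 0 + 1(80.39) = 80.39
  A: 0 + 1(190.8) = 190.8

1440 kmol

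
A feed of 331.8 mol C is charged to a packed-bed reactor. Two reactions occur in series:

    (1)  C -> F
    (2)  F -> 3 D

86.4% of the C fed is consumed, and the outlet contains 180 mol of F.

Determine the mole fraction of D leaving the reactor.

0.587

Conversion of C: C consumed = 1ξ₁ = 0.864 × 331.8 → ξ₁ = 286.7 mol.
F balance: n_F = 0 + 1ξ₁ − 1ξ₂ = 180 → ξ₂ = (1·286.7 − 180)/1 = 106.7 mol.
Outlet amounts (n = n₀ + Σ ν·ξ):
  C: 331.8 − 1(286.7) = 45.12
  F: 0 + 1(286.7) − 1(106.7) = 180
  D: 0 + 3(106.7) = 320
Total out = 545.2 mol; y_D = 320 / 545.2 = 0.587.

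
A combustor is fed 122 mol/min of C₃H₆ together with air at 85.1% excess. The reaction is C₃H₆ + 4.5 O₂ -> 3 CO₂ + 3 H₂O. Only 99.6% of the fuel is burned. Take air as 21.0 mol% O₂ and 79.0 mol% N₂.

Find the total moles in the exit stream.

Stoichiometric O₂ = 4.5 × 122 = 549 mol/min; O₂ fed = 549 × 1.851 = 1016 mol/min.
N₂ fed = 1016 × 79/21 = 3823 mol/min.
Fuel reacted = 0.996 × 122 → ξ = 121.5 mol/min.
Outlet (n = n₀ + ν ξ):
  C₃H₆: 122 − 1(121.5) = 0.488
  O₂: 1016 − 4.5(121.5) = 469.4
  N₂: 3823 (inert)
  CO₂: 0 + 3(121.5) = 364.5
  H₂O: 0 + 3(121.5) = 364.5
Total out = 0.488 + 469.4 + 3823 + 364.5 + 364.5 = 5022 mol/min.

5020 mol/min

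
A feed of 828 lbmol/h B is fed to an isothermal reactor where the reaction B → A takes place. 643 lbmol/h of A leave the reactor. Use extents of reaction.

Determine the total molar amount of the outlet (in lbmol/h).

For A: n = n₀ + 1ξ → 643 = 0 + 1ξ, giving ξ = 643 lbmol/h.
Outlet amounts (n = n₀ + ν ξ):
  B: 828 − 1(643) = 185
  A: 0 + 1(643) = 643
Total out = 185 + 643 = 828 lbmol/h.

828 lbmol/h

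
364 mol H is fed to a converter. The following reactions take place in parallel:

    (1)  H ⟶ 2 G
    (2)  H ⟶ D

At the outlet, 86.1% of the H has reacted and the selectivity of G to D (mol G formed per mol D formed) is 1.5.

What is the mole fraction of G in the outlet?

0.539

Conversion of H: H consumed = 0.861 × 364 = 313.4 mol = 1ξ₁ + 1ξ₂.
Selectivity: 2ξ₁ / (1ξ₂) = 1.5 → ξ₁ = 0.75 ξ₂.
Substitute: (1·0.75 + 1) ξ₂ = 313.4 → ξ₂ = 179.1 mol, ξ₁ = 134.3 mol.
Outlet amounts (n = n₀ + Σ ν·ξ):
  H: 364 − 1(134.3) − 1(179.1) = 50.6
  G: 0 + 2(134.3) = 268.6
  D: 0 + 1(179.1) = 179.1
Total out = 498.3 mol; y_G = 268.6 / 498.3 = 0.5391.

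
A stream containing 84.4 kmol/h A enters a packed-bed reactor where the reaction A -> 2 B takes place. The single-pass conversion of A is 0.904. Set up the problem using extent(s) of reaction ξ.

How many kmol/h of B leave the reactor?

A reacted = 0.904 × 84.4 = 76.3 kmol/h; ν_A = −1, so ξ = 76.3/1 = 76.3 kmol/h.
Outlet amounts (n = n₀ + ν ξ):
  A: 84.4 − 1(76.3) = 8.102
  B: 0 + 2(76.3) = 152.6

153 kmol/h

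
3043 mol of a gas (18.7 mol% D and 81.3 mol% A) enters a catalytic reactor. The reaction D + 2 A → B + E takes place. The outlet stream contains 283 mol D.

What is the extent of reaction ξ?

For D: n = n₀ − 1ξ → 283 = 569 − 1ξ, giving ξ = 286 mol.
Outlet amounts (n = n₀ + ν ξ):
  D: 569 − 1(286) = 283
  A: 2474 − 2(286) = 1902
  B: 0 + 1(286) = 286
  E: 0 + 1(286) = 286

ξ = 286 mol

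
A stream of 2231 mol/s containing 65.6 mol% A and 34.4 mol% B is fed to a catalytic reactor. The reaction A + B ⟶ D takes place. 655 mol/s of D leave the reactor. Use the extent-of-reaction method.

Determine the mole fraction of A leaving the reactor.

0.513

For D: n = n₀ + 1ξ → 655 = 0 + 1ξ, giving ξ = 655 mol/s.
Outlet amounts (n = n₀ + ν ξ):
  A: 1464 − 1(655) = 808.5
  B: 767.5 − 1(655) = 112.5
  D: 0 + 1(655) = 655
Total out = 1576 mol/s; y_A = 808.5 / 1576 = 0.513.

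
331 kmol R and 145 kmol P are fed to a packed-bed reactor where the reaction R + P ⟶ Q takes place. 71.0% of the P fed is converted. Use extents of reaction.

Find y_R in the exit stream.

P reacted = 0.71 × 145 = 102.9 kmol; ν_P = −1, so ξ = 102.9/1 = 102.9 kmol.
Outlet amounts (n = n₀ + ν ξ):
  R: 331 − 1(102.9) = 228.1
  P: 145 − 1(102.9) = 42.05
  Q: 0 + 1(102.9) = 102.9
Total out = 373.1 kmol; y_R = 228.1 / 373.1 = 0.6113.

0.611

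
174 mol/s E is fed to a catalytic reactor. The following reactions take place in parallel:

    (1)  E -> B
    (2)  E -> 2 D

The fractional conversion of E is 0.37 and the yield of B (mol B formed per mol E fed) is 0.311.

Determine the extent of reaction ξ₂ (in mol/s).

Yield of B: 1ξ₁ / 174 = 0.311 → ξ₁ = 54.11 mol/s.
Conversion of E: 1ξ₁ + 1ξ₂ = 0.37 × 174 = 64.38 → ξ₂ = 10.27 mol/s.
Outlet amounts (n = n₀ + Σ ν·ξ):
  E: 174 − 1(54.11) − 1(10.27) = 109.6
  B: 0 + 1(54.11) = 54.11
  D: 0 + 2(10.27) = 20.53

ξ₂ = 10.3 mol/s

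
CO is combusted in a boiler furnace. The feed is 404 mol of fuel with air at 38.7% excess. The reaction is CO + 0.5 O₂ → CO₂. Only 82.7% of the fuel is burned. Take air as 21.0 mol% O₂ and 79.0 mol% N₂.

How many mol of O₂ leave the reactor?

Stoichiometric O₂ = 0.5 × 404 = 202 mol; O₂ fed = 202 × 1.387 = 280.2 mol.
N₂ fed = 280.2 × 79/21 = 1054 mol.
Fuel reacted = 0.827 × 404 → ξ = 334.1 mol.
Outlet (n = n₀ + ν ξ):
  CO: 404 − 1(334.1) = 69.89
  O₂: 280.2 − 0.5(334.1) = 113.1
  N₂: 1054 (inert)
  CO₂: 0 + 1(334.1) = 334.1

113 mol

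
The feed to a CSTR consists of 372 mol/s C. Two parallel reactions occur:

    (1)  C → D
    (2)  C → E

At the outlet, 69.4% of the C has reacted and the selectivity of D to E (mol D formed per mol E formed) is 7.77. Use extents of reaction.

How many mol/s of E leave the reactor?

29.4 mol/s

Conversion of C: C consumed = 0.694 × 372 = 258.2 mol/s = 1ξ₁ + 1ξ₂.
Selectivity: 1ξ₁ / (1ξ₂) = 7.77 → ξ₁ = 7.77 ξ₂.
Substitute: (1·7.77 + 1) ξ₂ = 258.2 → ξ₂ = 29.44 mol/s, ξ₁ = 228.7 mol/s.
Outlet amounts (n = n₀ + Σ ν·ξ):
  C: 372 − 1(228.7) − 1(29.44) = 113.8
  D: 0 + 1(228.7) = 228.7
  E: 0 + 1(29.44) = 29.44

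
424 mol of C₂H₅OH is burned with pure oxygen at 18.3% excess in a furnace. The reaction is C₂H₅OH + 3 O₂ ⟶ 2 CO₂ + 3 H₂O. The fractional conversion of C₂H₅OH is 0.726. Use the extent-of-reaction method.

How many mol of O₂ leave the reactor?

Stoichiometric O₂ = 3 × 424 = 1272 mol; O₂ fed = 1272 × 1.183 = 1505 mol.
Fuel reacted = 0.726 × 424 → ξ = 307.8 mol.
Outlet (n = n₀ + ν ξ):
  C₂H₅OH: 424 − 1(307.8) = 116.2
  O₂: 1505 − 3(307.8) = 581.3
  CO₂: 0 + 2(307.8) = 615.6
  H₂O: 0 + 3(307.8) = 923.5

581 mol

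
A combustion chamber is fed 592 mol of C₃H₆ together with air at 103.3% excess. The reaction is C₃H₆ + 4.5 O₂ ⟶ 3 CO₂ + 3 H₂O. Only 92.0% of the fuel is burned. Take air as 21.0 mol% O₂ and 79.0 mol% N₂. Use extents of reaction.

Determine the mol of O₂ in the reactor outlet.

Stoichiometric O₂ = 4.5 × 592 = 2664 mol; O₂ fed = 2664 × 2.033 = 5416 mol.
N₂ fed = 5416 × 79/21 = 20370 mol.
Fuel reacted = 0.92 × 592 → ξ = 544.6 mol.
Outlet (n = n₀ + ν ξ):
  C₃H₆: 592 − 1(544.6) = 47.36
  O₂: 5416 − 4.5(544.6) = 2965
  N₂: 20370 (inert)
  CO₂: 0 + 3(544.6) = 1634
  H₂O: 0 + 3(544.6) = 1634

2970 mol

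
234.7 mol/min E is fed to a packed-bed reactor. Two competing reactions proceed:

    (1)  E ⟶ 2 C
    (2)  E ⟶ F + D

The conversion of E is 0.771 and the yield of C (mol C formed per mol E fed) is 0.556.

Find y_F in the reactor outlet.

0.278

Yield of C: 2ξ₁ / 234.7 = 0.556 → ξ₁ = 65.25 mol/min.
Conversion of E: 1ξ₁ + 1ξ₂ = 0.771 × 234.7 = 181 → ξ₂ = 115.7 mol/min.
Outlet amounts (n = n₀ + Σ ν·ξ):
  E: 234.7 − 1(65.25) − 1(115.7) = 53.75
  C: 0 + 2(65.25) = 130.5
  F: 0 + 1(115.7) = 115.7
  D: 0 + 1(115.7) = 115.7
Total out = 415.7 mol/min; y_F = 115.7 / 415.7 = 0.2784.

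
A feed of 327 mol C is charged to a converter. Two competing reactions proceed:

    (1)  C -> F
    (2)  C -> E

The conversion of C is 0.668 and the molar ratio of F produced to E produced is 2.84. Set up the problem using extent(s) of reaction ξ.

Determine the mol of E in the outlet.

56.9 mol

Conversion of C: C consumed = 0.668 × 327 = 218.4 mol = 1ξ₁ + 1ξ₂.
Selectivity: 1ξ₁ / (1ξ₂) = 2.84 → ξ₁ = 2.84 ξ₂.
Substitute: (1·2.84 + 1) ξ₂ = 218.4 → ξ₂ = 56.88 mol, ξ₁ = 161.6 mol.
Outlet amounts (n = n₀ + Σ ν·ξ):
  C: 327 − 1(161.6) − 1(56.88) = 108.6
  F: 0 + 1(161.6) = 161.6
  E: 0 + 1(56.88) = 56.88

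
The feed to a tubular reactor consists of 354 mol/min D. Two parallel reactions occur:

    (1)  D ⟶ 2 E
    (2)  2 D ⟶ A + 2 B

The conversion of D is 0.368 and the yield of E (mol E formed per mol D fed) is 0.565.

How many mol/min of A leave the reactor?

Yield of E: 2ξ₁ / 354 = 0.565 → ξ₁ = 100 mol/min.
Conversion of D: 1ξ₁ + 2ξ₂ = 0.368 × 354 = 130.3 → ξ₂ = 15.13 mol/min.
Outlet amounts (n = n₀ + Σ ν·ξ):
  D: 354 − 1(100) − 2(15.13) = 223.7
  E: 0 + 2(100) = 200
  A: 0 + 1(15.13) = 15.13
  B: 0 + 2(15.13) = 30.27

15.1 mol/min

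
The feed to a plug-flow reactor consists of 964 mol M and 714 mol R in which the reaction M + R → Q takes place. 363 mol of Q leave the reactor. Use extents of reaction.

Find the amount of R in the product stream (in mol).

For Q: n = n₀ + 1ξ → 363 = 0 + 1ξ, giving ξ = 363 mol.
Outlet amounts (n = n₀ + ν ξ):
  M: 964 − 1(363) = 601
  R: 714 − 1(363) = 351
  Q: 0 + 1(363) = 363

351 mol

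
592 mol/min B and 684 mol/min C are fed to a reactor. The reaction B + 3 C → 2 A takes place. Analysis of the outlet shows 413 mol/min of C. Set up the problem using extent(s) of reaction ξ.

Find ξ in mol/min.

ξ = 90.3 mol/min

For C: n = n₀ − 3ξ → 413 = 684 − 3ξ, giving ξ = 90.33 mol/min.
Outlet amounts (n = n₀ + ν ξ):
  B: 592 − 1(90.33) = 501.7
  C: 684 − 3(90.33) = 413
  A: 0 + 2(90.33) = 180.7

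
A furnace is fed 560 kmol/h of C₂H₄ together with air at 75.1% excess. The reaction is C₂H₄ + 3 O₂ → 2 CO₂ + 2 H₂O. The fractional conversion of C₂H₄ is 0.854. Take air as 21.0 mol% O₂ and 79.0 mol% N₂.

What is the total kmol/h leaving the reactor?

Stoichiometric O₂ = 3 × 560 = 1680 kmol/h; O₂ fed = 1680 × 1.751 = 2942 kmol/h.
N₂ fed = 2942 × 79/21 = 11070 kmol/h.
Fuel reacted = 0.854 × 560 → ξ = 478.2 kmol/h.
Outlet (n = n₀ + ν ξ):
  C₂H₄: 560 − 1(478.2) = 81.76
  O₂: 2942 − 3(478.2) = 1507
  N₂: 11070 (inert)
  CO₂: 0 + 2(478.2) = 956.5
  H₂O: 0 + 2(478.2) = 956.5
Total out = 81.76 + 1507 + 11070 + 956.5 + 956.5 = 14570 kmol/h.

14600 kmol/h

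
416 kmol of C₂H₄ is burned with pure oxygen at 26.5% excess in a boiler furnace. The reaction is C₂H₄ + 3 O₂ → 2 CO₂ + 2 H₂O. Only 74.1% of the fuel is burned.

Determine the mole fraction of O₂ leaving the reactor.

0.328

Stoichiometric O₂ = 3 × 416 = 1248 kmol; O₂ fed = 1248 × 1.265 = 1579 kmol.
Fuel reacted = 0.741 × 416 → ξ = 308.3 kmol.
Outlet (n = n₀ + ν ξ):
  C₂H₄: 416 − 1(308.3) = 107.7
  O₂: 1579 − 3(308.3) = 654
  CO₂: 0 + 2(308.3) = 616.5
  H₂O: 0 + 2(308.3) = 616.5
Total out = 1995 kmol; y_O₂ = 654 / 1995 = 0.3278.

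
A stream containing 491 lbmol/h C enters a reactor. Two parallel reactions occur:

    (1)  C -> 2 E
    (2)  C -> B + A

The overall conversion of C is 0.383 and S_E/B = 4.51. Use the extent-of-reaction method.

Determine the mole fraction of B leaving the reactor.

Conversion of C: C consumed = 0.383 × 491 = 188.1 lbmol/h = 1ξ₁ + 1ξ₂.
Selectivity: 2ξ₁ / (1ξ₂) = 4.51 → ξ₁ = 2.255 ξ₂.
Substitute: (1·2.255 + 1) ξ₂ = 188.1 → ξ₂ = 57.77 lbmol/h, ξ₁ = 130.3 lbmol/h.
Outlet amounts (n = n₀ + Σ ν·ξ):
  C: 491 − 1(130.3) − 1(57.77) = 302.9
  E: 0 + 2(130.3) = 260.6
  B: 0 + 1(57.77) = 57.77
  A: 0 + 1(57.77) = 57.77
Total out = 679.1 lbmol/h; y_B = 57.77 / 679.1 = 0.08508.

0.0851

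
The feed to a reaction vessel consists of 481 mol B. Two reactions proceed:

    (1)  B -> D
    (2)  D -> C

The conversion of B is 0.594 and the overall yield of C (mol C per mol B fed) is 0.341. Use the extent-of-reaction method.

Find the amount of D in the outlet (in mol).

Conversion of B: B consumed = 1ξ₁ = 0.594 × 481 → ξ₁ = 285.7 mol.
Yield of C: 1ξ₂ / 481 = 0.341 → ξ₂ = 164 mol.
Outlet amounts (n = n₀ + Σ ν·ξ):
  B: 481 − 1(285.7) = 195.3
  D: 0 + 1(285.7) − 1(164) = 121.7
  C: 0 + 1(164) = 164

122 mol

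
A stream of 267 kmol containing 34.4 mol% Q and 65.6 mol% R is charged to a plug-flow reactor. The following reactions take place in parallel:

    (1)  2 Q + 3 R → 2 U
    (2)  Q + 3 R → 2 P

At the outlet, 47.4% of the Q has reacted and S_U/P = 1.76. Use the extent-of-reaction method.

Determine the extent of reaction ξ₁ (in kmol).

ξ₁ = 17 kmol

Conversion of Q: Q consumed = 0.474 × 91.85 = 43.54 kmol = 2ξ₁ + 1ξ₂.
Selectivity: 2ξ₁ / (2ξ₂) = 1.76 → ξ₁ = 1.76 ξ₂.
Substitute: (2·1.76 + 1) ξ₂ = 43.54 → ξ₂ = 9.632 kmol, ξ₁ = 16.95 kmol.
Outlet amounts (n = n₀ + Σ ν·ξ):
  Q: 91.85 − 2(16.95) − 1(9.632) = 48.31
  R: 175.2 − 3(16.95) − 3(9.632) = 95.4
  U: 0 + 2(16.95) = 33.9
  P: 0 + 2(9.632) = 19.26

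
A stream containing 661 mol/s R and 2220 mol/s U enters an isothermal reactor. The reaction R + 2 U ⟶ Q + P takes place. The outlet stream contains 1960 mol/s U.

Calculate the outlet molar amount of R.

531 mol/s

For U: n = n₀ − 2ξ → 1960 = 2220 − 2ξ, giving ξ = 130 mol/s.
Outlet amounts (n = n₀ + ν ξ):
  R: 661 − 1(130) = 531
  U: 2220 − 2(130) = 1960
  Q: 0 + 1(130) = 130
  P: 0 + 1(130) = 130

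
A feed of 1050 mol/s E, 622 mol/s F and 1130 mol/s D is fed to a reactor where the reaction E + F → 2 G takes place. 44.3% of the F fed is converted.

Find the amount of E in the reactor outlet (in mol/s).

774 mol/s

F reacted = 0.443 × 622 = 275.5 mol/s; ν_F = −1, so ξ = 275.5/1 = 275.5 mol/s.
Outlet amounts (n = n₀ + ν ξ):
  E: 1050 − 1(275.5) = 774.5
  F: 622 − 1(275.5) = 346.5
  G: 0 + 2(275.5) = 551.1
  D: 1130 (inert)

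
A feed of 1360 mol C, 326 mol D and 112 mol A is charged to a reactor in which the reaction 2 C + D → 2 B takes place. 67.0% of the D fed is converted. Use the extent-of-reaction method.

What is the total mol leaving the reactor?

1580 mol

D reacted = 0.67 × 326 = 218.4 mol; ν_D = −1, so ξ = 218.4/1 = 218.4 mol.
Outlet amounts (n = n₀ + ν ξ):
  C: 1360 − 2(218.4) = 923.2
  D: 326 − 1(218.4) = 107.6
  B: 0 + 2(218.4) = 436.8
  A: 112 (inert)
Total out = 923.2 + 107.6 + 436.8 + 112 = 1580 mol.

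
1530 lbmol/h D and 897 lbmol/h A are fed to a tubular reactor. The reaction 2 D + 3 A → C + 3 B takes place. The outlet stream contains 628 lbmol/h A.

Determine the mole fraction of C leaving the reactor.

0.0384

For A: n = n₀ − 3ξ → 628 = 897 − 3ξ, giving ξ = 89.67 lbmol/h.
Outlet amounts (n = n₀ + ν ξ):
  D: 1530 − 2(89.67) = 1351
  A: 897 − 3(89.67) = 628
  C: 0 + 1(89.67) = 89.67
  B: 0 + 3(89.67) = 269
Total out = 2337 lbmol/h; y_C = 89.67 / 2337 = 0.03836.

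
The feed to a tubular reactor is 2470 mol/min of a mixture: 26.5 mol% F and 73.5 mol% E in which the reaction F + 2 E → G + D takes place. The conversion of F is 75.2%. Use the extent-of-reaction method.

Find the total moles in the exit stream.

F reacted = 0.752 × 654.5 = 492.2 mol/min; ν_F = −1, so ξ = 492.2/1 = 492.2 mol/min.
Outlet amounts (n = n₀ + ν ξ):
  F: 654.5 − 1(492.2) = 162.3
  E: 1815 − 2(492.2) = 831
  G: 0 + 1(492.2) = 492.2
  D: 0 + 1(492.2) = 492.2
Total out = 162.3 + 831 + 492.2 + 492.2 = 1978 mol/min.

1980 mol/min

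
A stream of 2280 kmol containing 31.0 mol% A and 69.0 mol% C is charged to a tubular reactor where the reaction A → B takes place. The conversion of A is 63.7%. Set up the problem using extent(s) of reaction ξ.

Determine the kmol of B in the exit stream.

450 kmol

A reacted = 0.637 × 706.8 = 450.2 kmol; ν_A = −1, so ξ = 450.2/1 = 450.2 kmol.
Outlet amounts (n = n₀ + ν ξ):
  A: 706.8 − 1(450.2) = 256.6
  B: 0 + 1(450.2) = 450.2
  C: 1573 (inert)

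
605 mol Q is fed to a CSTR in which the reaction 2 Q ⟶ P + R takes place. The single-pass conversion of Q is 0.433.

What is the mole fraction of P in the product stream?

0.216

Q reacted = 0.433 × 605 = 262 mol; ν_Q = −2, so ξ = 262/2 = 131 mol.
Outlet amounts (n = n₀ + ν ξ):
  Q: 605 − 2(131) = 343
  P: 0 + 1(131) = 131
  R: 0 + 1(131) = 131
Total out = 605 mol; y_P = 131 / 605 = 0.2165.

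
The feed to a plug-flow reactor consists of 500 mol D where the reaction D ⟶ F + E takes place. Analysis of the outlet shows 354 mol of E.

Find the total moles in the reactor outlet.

854 mol

For E: n = n₀ + 1ξ → 354 = 0 + 1ξ, giving ξ = 354 mol.
Outlet amounts (n = n₀ + ν ξ):
  D: 500 − 1(354) = 146
  F: 0 + 1(354) = 354
  E: 0 + 1(354) = 354
Total out = 146 + 354 + 354 = 854 mol.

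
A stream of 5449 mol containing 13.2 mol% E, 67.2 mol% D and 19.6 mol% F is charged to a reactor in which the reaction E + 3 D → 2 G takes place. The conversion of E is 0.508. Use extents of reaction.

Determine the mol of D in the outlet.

2570 mol

E reacted = 0.508 × 719.3 = 365.4 mol; ν_E = −1, so ξ = 365.4/1 = 365.4 mol.
Outlet amounts (n = n₀ + ν ξ):
  E: 719.3 − 1(365.4) = 353.9
  D: 3662 − 3(365.4) = 2566
  G: 0 + 2(365.4) = 730.8
  F: 1068 (inert)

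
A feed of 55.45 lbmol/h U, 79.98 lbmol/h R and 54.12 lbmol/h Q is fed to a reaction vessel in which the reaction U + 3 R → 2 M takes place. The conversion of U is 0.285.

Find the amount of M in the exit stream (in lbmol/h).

31.6 lbmol/h

U reacted = 0.285 × 55.45 = 15.8 lbmol/h; ν_U = −1, so ξ = 15.8/1 = 15.8 lbmol/h.
Outlet amounts (n = n₀ + ν ξ):
  U: 55.45 − 1(15.8) = 39.65
  R: 79.98 − 3(15.8) = 32.57
  M: 0 + 2(15.8) = 31.61
  Q: 54.12 (inert)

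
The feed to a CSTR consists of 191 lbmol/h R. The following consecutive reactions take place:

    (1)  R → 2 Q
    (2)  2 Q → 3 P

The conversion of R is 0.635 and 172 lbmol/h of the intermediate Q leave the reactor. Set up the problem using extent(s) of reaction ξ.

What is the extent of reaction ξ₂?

Conversion of R: R consumed = 1ξ₁ = 0.635 × 191 → ξ₁ = 121.3 lbmol/h.
Q balance: n_Q = 0 + 2ξ₁ − 2ξ₂ = 172 → ξ₂ = (2·121.3 − 172)/2 = 35.28 lbmol/h.
Outlet amounts (n = n₀ + Σ ν·ξ):
  R: 191 − 1(121.3) = 69.72
  Q: 0 + 2(121.3) − 2(35.28) = 172
  P: 0 + 3(35.28) = 105.9

ξ₂ = 35.3 lbmol/h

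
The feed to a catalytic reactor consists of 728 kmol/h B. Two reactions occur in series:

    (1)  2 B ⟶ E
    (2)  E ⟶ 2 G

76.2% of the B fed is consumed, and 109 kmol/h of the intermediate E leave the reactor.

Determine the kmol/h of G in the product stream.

337 kmol/h

Conversion of B: B consumed = 2ξ₁ = 0.762 × 728 → ξ₁ = 277.4 kmol/h.
E balance: n_E = 0 + 1ξ₁ − 1ξ₂ = 109 → ξ₂ = (1·277.4 − 109)/1 = 168.4 kmol/h.
Outlet amounts (n = n₀ + Σ ν·ξ):
  B: 728 − 2(277.4) = 173.3
  E: 0 + 1(277.4) − 1(168.4) = 109
  G: 0 + 2(168.4) = 336.7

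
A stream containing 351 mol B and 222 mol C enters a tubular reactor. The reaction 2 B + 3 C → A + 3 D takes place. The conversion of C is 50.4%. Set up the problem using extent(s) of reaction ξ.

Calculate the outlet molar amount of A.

37.3 mol

C reacted = 0.504 × 222 = 111.9 mol; ν_C = −3, so ξ = 111.9/3 = 37.3 mol.
Outlet amounts (n = n₀ + ν ξ):
  B: 351 − 2(37.3) = 276.4
  C: 222 − 3(37.3) = 110.1
  A: 0 + 1(37.3) = 37.3
  D: 0 + 3(37.3) = 111.9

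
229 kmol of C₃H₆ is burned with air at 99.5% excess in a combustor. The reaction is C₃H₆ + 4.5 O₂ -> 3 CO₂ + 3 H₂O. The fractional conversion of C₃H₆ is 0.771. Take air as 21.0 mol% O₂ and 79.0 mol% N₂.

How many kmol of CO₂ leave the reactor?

530 kmol

Stoichiometric O₂ = 4.5 × 229 = 1030 kmol; O₂ fed = 1030 × 1.995 = 2056 kmol.
N₂ fed = 2056 × 79/21 = 7734 kmol.
Fuel reacted = 0.771 × 229 → ξ = 176.6 kmol.
Outlet (n = n₀ + ν ξ):
  C₃H₆: 229 − 1(176.6) = 52.44
  O₂: 2056 − 4.5(176.6) = 1261
  N₂: 7734 (inert)
  CO₂: 0 + 3(176.6) = 529.7
  H₂O: 0 + 3(176.6) = 529.7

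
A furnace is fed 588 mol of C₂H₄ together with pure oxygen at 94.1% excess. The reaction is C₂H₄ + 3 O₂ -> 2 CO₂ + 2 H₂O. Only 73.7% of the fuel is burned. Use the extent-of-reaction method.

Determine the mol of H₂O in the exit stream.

867 mol

Stoichiometric O₂ = 3 × 588 = 1764 mol; O₂ fed = 1764 × 1.941 = 3424 mol.
Fuel reacted = 0.737 × 588 → ξ = 433.4 mol.
Outlet (n = n₀ + ν ξ):
  C₂H₄: 588 − 1(433.4) = 154.6
  O₂: 3424 − 3(433.4) = 2124
  CO₂: 0 + 2(433.4) = 866.7
  H₂O: 0 + 2(433.4) = 866.7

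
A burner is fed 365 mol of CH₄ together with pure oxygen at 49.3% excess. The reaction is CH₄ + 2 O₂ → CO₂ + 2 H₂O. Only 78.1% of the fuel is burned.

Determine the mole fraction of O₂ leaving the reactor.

0.357

Stoichiometric O₂ = 2 × 365 = 730 mol; O₂ fed = 730 × 1.493 = 1090 mol.
Fuel reacted = 0.781 × 365 → ξ = 285.1 mol.
Outlet (n = n₀ + ν ξ):
  CH₄: 365 − 1(285.1) = 79.94
  O₂: 1090 − 2(285.1) = 519.8
  CO₂: 0 + 1(285.1) = 285.1
  H₂O: 0 + 2(285.1) = 570.1
Total out = 1455 mol; y_O₂ = 519.8 / 1455 = 0.3573.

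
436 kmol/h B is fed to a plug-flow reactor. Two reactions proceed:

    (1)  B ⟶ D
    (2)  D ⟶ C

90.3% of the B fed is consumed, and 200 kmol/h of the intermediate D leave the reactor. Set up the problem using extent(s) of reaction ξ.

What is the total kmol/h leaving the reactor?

Conversion of B: B consumed = 1ξ₁ = 0.903 × 436 → ξ₁ = 393.7 kmol/h.
D balance: n_D = 0 + 1ξ₁ − 1ξ₂ = 200 → ξ₂ = (1·393.7 − 200)/1 = 193.7 kmol/h.
Outlet amounts (n = n₀ + Σ ν·ξ):
  B: 436 − 1(393.7) = 42.29
  D: 0 + 1(393.7) − 1(193.7) = 200
  C: 0 + 1(193.7) = 193.7
Total out = 42.29 + 200 + 193.7 = 436 kmol/h.

436 kmol/h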